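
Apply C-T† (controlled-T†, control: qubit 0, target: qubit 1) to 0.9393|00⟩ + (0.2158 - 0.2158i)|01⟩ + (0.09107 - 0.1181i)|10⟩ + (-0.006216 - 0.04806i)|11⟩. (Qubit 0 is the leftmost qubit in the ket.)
0.9393|00⟩ + (0.2158 - 0.2158i)|01⟩ + (0.09107 - 0.1181i)|10⟩ + (-0.03838 - 0.02959i)|11⟩

C-T† leaves the control-|0⟩ kets |00⟩, |01⟩ unchanged and applies T† to qubit 1 on the control-|1⟩ pair (|10⟩, |11⟩).
T† = [[1, 0], [0, (1/√2 - (1/√2)i)]].
With a = amp(|10⟩) = (0.09107 - 0.1181i) and b = amp(|11⟩) = (-0.006216 - 0.04806i):
new amp(|10⟩) = (1)·a = (0.09107 - 0.1181i)
new amp(|11⟩) = (1/√2 - (1/√2)i)·b = (-0.03838 - 0.02959i)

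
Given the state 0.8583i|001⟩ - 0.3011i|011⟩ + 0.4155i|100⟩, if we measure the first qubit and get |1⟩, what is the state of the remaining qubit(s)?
i|00⟩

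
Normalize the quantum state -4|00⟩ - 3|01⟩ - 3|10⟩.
-0.686|00⟩ - 0.5145|01⟩ - 0.5145|10⟩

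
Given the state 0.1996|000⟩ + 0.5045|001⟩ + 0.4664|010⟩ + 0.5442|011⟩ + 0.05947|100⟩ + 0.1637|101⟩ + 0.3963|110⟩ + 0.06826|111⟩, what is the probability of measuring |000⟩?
0.03984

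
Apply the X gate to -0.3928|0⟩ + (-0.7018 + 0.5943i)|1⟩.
(-0.7018 + 0.5943i)|0⟩ - 0.3928|1⟩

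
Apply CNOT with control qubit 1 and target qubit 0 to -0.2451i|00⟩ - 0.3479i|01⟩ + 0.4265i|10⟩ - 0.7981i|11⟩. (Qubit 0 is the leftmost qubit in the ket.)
-0.2451i|00⟩ - 0.7981i|01⟩ + 0.4265i|10⟩ - 0.3479i|11⟩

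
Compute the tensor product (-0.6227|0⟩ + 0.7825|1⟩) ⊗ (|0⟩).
-0.6227|00⟩ + 0.7825|10⟩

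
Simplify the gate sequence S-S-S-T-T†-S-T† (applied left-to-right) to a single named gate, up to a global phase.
T†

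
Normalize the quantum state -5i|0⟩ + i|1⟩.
-0.9806i|0⟩ + 0.1961i|1⟩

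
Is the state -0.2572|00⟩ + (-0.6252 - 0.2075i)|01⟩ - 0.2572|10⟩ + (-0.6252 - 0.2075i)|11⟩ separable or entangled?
Separable

Writing the state as a|00⟩ + b|01⟩ + c|10⟩ + d|11⟩, it is a product state iff ad − bc = 0.
Here (a, b, c, d) = (-0.2572, (-0.6252 - 0.2075i), -0.2572, (-0.6252 - 0.2075i)): ad − bc = (-0.2572)(-0.6252 - 0.2075i) − (-0.6252 - 0.2075i)(-0.2572) = 0, so the state is separable.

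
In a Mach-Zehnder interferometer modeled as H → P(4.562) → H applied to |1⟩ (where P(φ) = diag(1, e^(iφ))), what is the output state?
(0.5749 + 0.4944i)|0⟩ + (0.4251 - 0.4944i)|1⟩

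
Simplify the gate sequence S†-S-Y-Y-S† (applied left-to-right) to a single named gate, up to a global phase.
S†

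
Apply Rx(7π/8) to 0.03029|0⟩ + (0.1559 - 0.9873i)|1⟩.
(-0.9624 - 0.1529i)|0⟩ + (0.03041 - 0.2223i)|1⟩

Rx(7π/8) = [[cos(θ/2), −i·sin(θ/2)], [−i·sin(θ/2), cos(θ/2)]]; θ = 7π/8, cos(θ/2) ≈ 0.19509, sin(θ/2) ≈ 0.980785.
With a = amp(|0⟩) = 0.03029 and b = amp(|1⟩) = (0.1559 - 0.9873i):
new amp(|0⟩) = (0.19509)·a + (-0.980785i)·b = (-0.9624 - 0.1529i)
new amp(|1⟩) = (-0.980785i)·a + (0.19509)·b = (0.03041 - 0.2223i)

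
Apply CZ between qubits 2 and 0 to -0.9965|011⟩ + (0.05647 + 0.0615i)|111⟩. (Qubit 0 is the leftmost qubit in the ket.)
-0.9965|011⟩ + (-0.05647 - 0.0615i)|111⟩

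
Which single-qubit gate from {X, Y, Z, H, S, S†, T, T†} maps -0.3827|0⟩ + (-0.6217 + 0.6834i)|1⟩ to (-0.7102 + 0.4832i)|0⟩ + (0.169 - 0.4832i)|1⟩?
H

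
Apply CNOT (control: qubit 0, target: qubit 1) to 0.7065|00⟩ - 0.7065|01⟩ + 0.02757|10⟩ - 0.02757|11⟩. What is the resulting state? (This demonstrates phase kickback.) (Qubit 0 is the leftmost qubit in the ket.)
0.7065|00⟩ - 0.7065|01⟩ - 0.02757|10⟩ + 0.02757|11⟩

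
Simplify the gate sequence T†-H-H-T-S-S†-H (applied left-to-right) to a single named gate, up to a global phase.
H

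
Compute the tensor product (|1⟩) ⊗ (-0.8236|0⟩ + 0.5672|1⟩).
-0.8236|10⟩ + 0.5672|11⟩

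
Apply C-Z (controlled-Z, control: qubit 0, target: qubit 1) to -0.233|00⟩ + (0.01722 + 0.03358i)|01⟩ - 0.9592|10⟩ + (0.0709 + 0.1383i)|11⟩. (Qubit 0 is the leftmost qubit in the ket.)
-0.233|00⟩ + (0.01722 + 0.03358i)|01⟩ - 0.9592|10⟩ + (-0.0709 - 0.1383i)|11⟩

C-Z leaves the control-|0⟩ kets |00⟩, |01⟩ unchanged and applies Z to qubit 1 on the control-|1⟩ pair (|10⟩, |11⟩).
Z = [[1, 0], [0, -1]].
With a = amp(|10⟩) = -0.9592 and b = amp(|11⟩) = (0.0709 + 0.1383i):
new amp(|10⟩) = (1)·a = -0.9592
new amp(|11⟩) = (-1)·b = (-0.0709 - 0.1383i)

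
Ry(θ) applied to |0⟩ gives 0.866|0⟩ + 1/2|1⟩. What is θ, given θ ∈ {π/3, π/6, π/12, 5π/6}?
π/3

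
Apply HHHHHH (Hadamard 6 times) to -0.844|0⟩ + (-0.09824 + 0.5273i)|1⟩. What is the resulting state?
-0.844|0⟩ + (-0.09824 + 0.5273i)|1⟩

H² = I, so an even number of Hadamards cancels: H^6 = I and the state is unchanged.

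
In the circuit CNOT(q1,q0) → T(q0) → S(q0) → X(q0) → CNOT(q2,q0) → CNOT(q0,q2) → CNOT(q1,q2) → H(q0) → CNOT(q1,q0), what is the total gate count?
9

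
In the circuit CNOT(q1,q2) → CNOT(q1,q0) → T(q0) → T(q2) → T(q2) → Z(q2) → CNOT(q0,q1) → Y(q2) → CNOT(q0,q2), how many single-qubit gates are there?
5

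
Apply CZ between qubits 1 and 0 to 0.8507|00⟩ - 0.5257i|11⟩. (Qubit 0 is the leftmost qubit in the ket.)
0.8507|00⟩ + 0.5257i|11⟩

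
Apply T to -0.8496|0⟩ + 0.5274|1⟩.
-0.8496|0⟩ + (0.3729 + 0.3729i)|1⟩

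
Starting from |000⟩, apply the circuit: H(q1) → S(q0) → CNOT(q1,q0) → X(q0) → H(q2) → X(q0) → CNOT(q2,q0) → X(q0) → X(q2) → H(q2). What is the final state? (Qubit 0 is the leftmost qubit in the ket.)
1/√8|000⟩ + 1/√8|001⟩ + 1/√8|010⟩ - 1/√8|011⟩ + 1/√8|100⟩ - 1/√8|101⟩ + 1/√8|110⟩ + 1/√8|111⟩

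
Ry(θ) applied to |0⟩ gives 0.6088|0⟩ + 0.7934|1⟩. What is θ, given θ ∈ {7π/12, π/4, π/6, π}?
7π/12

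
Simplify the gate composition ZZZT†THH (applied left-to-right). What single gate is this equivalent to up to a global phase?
Z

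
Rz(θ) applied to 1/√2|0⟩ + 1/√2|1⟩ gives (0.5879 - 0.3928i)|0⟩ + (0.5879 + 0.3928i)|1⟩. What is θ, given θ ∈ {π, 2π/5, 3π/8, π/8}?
3π/8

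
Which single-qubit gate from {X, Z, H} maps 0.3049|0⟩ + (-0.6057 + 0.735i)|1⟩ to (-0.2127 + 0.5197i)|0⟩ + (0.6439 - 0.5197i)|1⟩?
H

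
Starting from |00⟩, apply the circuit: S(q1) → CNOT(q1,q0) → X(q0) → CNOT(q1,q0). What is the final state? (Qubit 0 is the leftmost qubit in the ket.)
|10⟩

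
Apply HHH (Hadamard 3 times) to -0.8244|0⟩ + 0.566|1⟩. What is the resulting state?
-0.1827|0⟩ - 0.9832|1⟩

H² = I, so H^3 = H: a single Hadamard. With (a, b) = (-0.8244, 0.566), H gives ((a + b)/√2, (a − b)/√2) = (-0.1827, -0.9832).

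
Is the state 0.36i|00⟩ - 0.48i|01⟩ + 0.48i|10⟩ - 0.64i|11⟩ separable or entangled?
Separable

Writing the state as a|00⟩ + b|01⟩ + c|10⟩ + d|11⟩, it is a product state iff ad − bc = 0.
Here (a, b, c, d) = (0.36i, -0.48i, 0.48i, -0.64i): ad − bc = (0.36i)(-0.64i) − (-0.48i)(0.48i) = 0, so the state is separable.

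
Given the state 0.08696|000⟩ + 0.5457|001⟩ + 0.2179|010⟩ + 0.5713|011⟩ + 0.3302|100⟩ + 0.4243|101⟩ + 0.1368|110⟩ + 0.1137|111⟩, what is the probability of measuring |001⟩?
0.2978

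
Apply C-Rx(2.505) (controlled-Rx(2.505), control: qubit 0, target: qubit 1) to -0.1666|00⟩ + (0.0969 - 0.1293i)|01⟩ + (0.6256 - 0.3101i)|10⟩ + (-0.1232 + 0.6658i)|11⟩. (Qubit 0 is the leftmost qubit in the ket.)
-0.1666|00⟩ + (0.0969 - 0.1293i)|01⟩ + (0.8281 + 0.01997i)|10⟩ + (-0.3331 - 0.3858i)|11⟩

C-Rx(2.505) leaves the control-|0⟩ kets |00⟩, |01⟩ unchanged and applies Rx(2.505) to qubit 1 on the control-|1⟩ pair (|10⟩, |11⟩).
Rx(2.505) = [[cos(θ/2), −i·sin(θ/2)], [−i·sin(θ/2), cos(θ/2)]]; θ = 2.505, cos(θ/2) ≈ 0.312949, sin(θ/2) ≈ 0.94977.
With a = amp(|10⟩) = (0.6256 - 0.3101i) and b = amp(|11⟩) = (-0.1232 + 0.6658i):
new amp(|10⟩) = (0.312949)·a + (-0.94977i)·b = (0.8281 + 0.01997i)
new amp(|11⟩) = (-0.94977i)·a + (0.312949)·b = (-0.3331 - 0.3858i)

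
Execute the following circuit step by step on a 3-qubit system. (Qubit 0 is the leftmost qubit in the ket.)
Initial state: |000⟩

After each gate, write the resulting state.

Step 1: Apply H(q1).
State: 1/√2|000⟩ + 1/√2|010⟩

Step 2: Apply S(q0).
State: 1/√2|000⟩ + 1/√2|010⟩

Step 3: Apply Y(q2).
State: (1/√2)i|001⟩ + (1/√2)i|011⟩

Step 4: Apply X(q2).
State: (1/√2)i|000⟩ + (1/√2)i|010⟩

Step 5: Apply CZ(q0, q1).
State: (1/√2)i|000⟩ + (1/√2)i|010⟩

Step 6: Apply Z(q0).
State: (1/√2)i|000⟩ + (1/√2)i|010⟩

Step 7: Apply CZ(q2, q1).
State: (1/√2)i|000⟩ + (1/√2)i|010⟩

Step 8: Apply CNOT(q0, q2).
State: (1/√2)i|000⟩ + (1/√2)i|010⟩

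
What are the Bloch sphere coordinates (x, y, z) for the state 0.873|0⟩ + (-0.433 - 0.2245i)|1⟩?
(-0.756, -0.392, 0.5242)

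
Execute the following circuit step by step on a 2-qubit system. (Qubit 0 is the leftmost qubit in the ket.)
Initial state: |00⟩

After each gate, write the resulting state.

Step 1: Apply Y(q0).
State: i|10⟩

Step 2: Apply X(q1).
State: i|11⟩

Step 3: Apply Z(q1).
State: -i|11⟩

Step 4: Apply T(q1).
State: (1/√2 - (1/√2)i)|11⟩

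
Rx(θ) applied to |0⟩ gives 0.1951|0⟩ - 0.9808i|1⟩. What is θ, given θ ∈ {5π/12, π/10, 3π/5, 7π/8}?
7π/8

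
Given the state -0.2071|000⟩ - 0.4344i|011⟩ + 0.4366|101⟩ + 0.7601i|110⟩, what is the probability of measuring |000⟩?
0.04289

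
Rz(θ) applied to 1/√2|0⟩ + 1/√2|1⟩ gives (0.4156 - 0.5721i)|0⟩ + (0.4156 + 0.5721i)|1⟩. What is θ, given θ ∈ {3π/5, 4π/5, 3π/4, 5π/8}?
3π/5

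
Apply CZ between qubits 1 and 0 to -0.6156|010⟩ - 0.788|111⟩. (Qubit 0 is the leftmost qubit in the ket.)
-0.6156|010⟩ + 0.788|111⟩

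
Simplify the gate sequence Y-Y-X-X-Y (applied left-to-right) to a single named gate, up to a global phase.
Y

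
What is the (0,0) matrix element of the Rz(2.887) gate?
(0.127 - 0.9919i)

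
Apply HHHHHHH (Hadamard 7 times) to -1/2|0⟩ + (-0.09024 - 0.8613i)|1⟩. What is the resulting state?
(-0.4174 - 0.609i)|0⟩ + (-0.2897 + 0.609i)|1⟩

H² = I, so H^7 = H: a single Hadamard. With (a, b) = (-1/2, (-0.09024 - 0.8613i)), H gives ((a + b)/√2, (a − b)/√2) = ((-0.4174 - 0.609i), (-0.2897 + 0.609i)).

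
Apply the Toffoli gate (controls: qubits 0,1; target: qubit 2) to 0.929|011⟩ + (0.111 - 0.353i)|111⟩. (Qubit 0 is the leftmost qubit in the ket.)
0.929|011⟩ + (0.111 - 0.353i)|110⟩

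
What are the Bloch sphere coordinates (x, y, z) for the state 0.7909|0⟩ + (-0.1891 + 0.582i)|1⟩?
(-0.2991, 0.9206, 0.251)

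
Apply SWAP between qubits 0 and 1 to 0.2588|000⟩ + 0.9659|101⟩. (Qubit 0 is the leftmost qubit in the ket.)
0.2588|000⟩ + 0.9659|011⟩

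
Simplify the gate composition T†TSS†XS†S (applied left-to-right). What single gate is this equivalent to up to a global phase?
X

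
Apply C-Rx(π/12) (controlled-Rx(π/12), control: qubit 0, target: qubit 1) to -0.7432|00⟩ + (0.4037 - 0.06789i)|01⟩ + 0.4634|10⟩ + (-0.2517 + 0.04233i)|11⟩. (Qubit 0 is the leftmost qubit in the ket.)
-0.7432|00⟩ + (0.4037 - 0.06789i)|01⟩ + (0.465 + 0.03285i)|10⟩ + (-0.2495 - 0.01852i)|11⟩

C-Rx(π/12) leaves the control-|0⟩ kets |00⟩, |01⟩ unchanged and applies Rx(π/12) to qubit 1 on the control-|1⟩ pair (|10⟩, |11⟩).
Rx(π/12) = [[cos(θ/2), −i·sin(θ/2)], [−i·sin(θ/2), cos(θ/2)]]; θ = π/12, cos(θ/2) ≈ 0.991445, sin(θ/2) ≈ 0.130526.
With a = amp(|10⟩) = 0.4634 and b = amp(|11⟩) = (-0.2517 + 0.04233i):
new amp(|10⟩) = (0.991445)·a + (-0.130526i)·b = (0.465 + 0.03285i)
new amp(|11⟩) = (-0.130526i)·a + (0.991445)·b = (-0.2495 - 0.01852i)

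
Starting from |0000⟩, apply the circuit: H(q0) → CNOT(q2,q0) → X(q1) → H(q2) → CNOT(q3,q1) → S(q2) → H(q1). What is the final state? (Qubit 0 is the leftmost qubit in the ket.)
1/√8|0000⟩ + (1/√8)i|0010⟩ - 1/√8|0100⟩ - (1/√8)i|0110⟩ + 1/√8|1000⟩ + (1/√8)i|1010⟩ - 1/√8|1100⟩ - (1/√8)i|1110⟩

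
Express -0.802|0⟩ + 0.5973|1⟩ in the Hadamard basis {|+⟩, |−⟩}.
-0.1447|+⟩ - 0.9895|−⟩

With |ψ⟩ = α|0⟩ + β|1⟩, the Hadamard-basis coefficients are ⟨+|ψ⟩ = (α + β)/√2 and ⟨−|ψ⟩ = (α − β)/√2.
Here α = -0.802, β = 0.5973: (α + β)/√2 = -0.1447, (α − β)/√2 = -0.9895.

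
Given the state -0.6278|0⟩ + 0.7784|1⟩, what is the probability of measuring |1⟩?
0.6059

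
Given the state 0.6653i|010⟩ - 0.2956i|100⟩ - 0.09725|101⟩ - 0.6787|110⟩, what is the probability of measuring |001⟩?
0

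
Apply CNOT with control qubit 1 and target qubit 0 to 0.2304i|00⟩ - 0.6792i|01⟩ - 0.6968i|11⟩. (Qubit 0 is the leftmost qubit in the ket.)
0.2304i|00⟩ - 0.6968i|01⟩ - 0.6792i|11⟩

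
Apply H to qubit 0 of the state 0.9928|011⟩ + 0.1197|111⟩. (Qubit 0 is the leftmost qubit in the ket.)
0.7867|011⟩ + 0.6174|111⟩

H on qubit 0 mixes each pair of kets that differ only in qubit 0: amplitudes (a, b) of (|…0…⟩, |…1…⟩) become ((a + b)/√2, (a − b)/√2). Kets absent from the input have amplitude 0.
(|011⟩, |111⟩): (a, b) = (0.9928, 0.1197) → (0.7867, 0.6174)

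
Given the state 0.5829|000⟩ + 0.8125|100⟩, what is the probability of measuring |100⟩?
0.6602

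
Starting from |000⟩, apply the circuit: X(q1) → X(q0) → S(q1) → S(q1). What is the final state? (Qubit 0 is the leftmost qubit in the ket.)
-|110⟩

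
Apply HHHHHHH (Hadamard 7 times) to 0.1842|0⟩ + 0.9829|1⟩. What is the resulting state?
0.8253|0⟩ - 0.5648|1⟩

H² = I, so H^7 = H: a single Hadamard. With (a, b) = (0.1842, 0.9829), H gives ((a + b)/√2, (a − b)/√2) = (0.8253, -0.5648).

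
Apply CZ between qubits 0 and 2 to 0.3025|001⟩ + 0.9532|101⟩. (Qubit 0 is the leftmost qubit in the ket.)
0.3025|001⟩ - 0.9532|101⟩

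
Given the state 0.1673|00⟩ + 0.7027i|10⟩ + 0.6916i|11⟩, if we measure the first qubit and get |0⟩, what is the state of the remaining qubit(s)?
|0⟩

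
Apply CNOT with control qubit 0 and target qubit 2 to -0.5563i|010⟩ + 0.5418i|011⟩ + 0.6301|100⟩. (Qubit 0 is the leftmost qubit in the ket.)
-0.5563i|010⟩ + 0.5418i|011⟩ + 0.6301|101⟩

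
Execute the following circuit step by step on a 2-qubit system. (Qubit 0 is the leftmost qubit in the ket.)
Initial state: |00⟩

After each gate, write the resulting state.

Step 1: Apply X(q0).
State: |10⟩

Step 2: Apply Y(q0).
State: -i|00⟩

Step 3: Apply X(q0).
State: -i|10⟩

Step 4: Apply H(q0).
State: -(1/√2)i|00⟩ + (1/√2)i|10⟩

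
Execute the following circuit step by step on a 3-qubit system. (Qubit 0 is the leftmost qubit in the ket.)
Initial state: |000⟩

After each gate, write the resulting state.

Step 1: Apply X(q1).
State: |010⟩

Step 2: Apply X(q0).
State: |110⟩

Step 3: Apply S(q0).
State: i|110⟩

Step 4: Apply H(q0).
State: (1/√2)i|010⟩ - (1/√2)i|110⟩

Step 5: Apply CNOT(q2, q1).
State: (1/√2)i|010⟩ - (1/√2)i|110⟩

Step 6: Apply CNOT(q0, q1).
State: (1/√2)i|010⟩ - (1/√2)i|100⟩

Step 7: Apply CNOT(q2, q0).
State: (1/√2)i|010⟩ - (1/√2)i|100⟩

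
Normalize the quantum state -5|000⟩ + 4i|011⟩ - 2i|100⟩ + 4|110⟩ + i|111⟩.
-0.635|000⟩ + 0.508i|011⟩ - 0.254i|100⟩ + 0.508|110⟩ + 0.127i|111⟩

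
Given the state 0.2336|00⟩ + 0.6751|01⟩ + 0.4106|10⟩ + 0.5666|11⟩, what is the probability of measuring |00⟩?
0.05457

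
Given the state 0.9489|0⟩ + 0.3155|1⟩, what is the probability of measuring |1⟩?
0.09954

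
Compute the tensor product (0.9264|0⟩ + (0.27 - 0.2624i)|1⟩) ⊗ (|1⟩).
0.9264|01⟩ + (0.27 - 0.2624i)|11⟩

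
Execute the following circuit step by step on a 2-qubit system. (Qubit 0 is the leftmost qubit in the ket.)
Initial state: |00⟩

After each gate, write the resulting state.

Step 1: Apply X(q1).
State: |01⟩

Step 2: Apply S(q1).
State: i|01⟩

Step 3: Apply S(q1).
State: -|01⟩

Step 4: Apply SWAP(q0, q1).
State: -|10⟩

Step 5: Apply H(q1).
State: -1/√2|10⟩ - 1/√2|11⟩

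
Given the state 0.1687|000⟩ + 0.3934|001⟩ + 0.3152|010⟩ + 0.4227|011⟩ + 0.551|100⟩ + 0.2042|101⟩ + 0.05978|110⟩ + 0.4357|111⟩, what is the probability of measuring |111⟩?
0.1898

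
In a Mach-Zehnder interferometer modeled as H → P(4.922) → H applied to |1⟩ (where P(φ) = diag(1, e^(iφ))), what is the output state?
(0.396 + 0.4891i)|0⟩ + (0.604 - 0.4891i)|1⟩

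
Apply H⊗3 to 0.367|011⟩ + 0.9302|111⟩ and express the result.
0.4586|000⟩ - 0.4586|001⟩ - 0.4586|010⟩ + 0.4586|011⟩ - 0.1991|100⟩ + 0.1991|101⟩ + 0.1991|110⟩ - 0.1991|111⟩

H⊗3 gives amp(|y⟩) = (1/2√2) Σ_x (−1)^(x·y) amp(|x⟩), where x·y is the number of positions in which both x and y have a 1.
|000⟩: (0.367 + 0.9302)/(2√2) = 0.4586
|001⟩: (-0.367 - 0.9302)/(2√2) = -0.4586
|010⟩: (-0.367 - 0.9302)/(2√2) = -0.4586
|011⟩: (0.367 + 0.9302)/(2√2) = 0.4586
|100⟩: (0.367 - 0.9302)/(2√2) = -0.1991
|101⟩: (-0.367 + 0.9302)/(2√2) = 0.1991
|110⟩: (-0.367 + 0.9302)/(2√2) = 0.1991
|111⟩: (0.367 - 0.9302)/(2√2) = -0.1991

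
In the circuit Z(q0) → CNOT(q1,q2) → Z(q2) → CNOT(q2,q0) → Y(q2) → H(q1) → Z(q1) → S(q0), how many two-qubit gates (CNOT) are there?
2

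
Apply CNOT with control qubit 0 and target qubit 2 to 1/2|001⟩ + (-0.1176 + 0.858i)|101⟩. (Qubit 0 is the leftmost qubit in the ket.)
1/2|001⟩ + (-0.1176 + 0.858i)|100⟩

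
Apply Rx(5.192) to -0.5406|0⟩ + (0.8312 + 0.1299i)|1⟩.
(0.5295 - 0.4313i)|0⟩ + (-0.7105 + 0.1695i)|1⟩

Rx(5.192) = [[cos(θ/2), −i·sin(θ/2)], [−i·sin(θ/2), cos(θ/2)]]; θ = 5.192, cos(θ/2) ≈ -0.85482, sin(θ/2) ≈ 0.518925.
With a = amp(|0⟩) = -0.5406 and b = amp(|1⟩) = (0.8312 + 0.1299i):
new amp(|0⟩) = (-0.85482)·a + (-0.518925i)·b = (0.5295 - 0.4313i)
new amp(|1⟩) = (-0.518925i)·a + (-0.85482)·b = (-0.7105 + 0.1695i)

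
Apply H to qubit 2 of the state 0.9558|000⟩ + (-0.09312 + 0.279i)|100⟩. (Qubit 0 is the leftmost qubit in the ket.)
0.6759|000⟩ + 0.6759|001⟩ + (-0.06585 + 0.1973i)|100⟩ + (-0.06585 + 0.1973i)|101⟩

H on qubit 2 mixes each pair of kets that differ only in qubit 2: amplitudes (a, b) of (|…0…⟩, |…1…⟩) become ((a + b)/√2, (a − b)/√2). Kets absent from the input have amplitude 0.
(|000⟩, |001⟩): (a, b) = (0.9558, 0) → (0.6759, 0.6759)
(|100⟩, |101⟩): (a, b) = ((-0.09312 + 0.279i), 0) → ((-0.06585 + 0.1973i), (-0.06585 + 0.1973i))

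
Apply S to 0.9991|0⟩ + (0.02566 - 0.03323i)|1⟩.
0.9991|0⟩ + (0.03323 + 0.02566i)|1⟩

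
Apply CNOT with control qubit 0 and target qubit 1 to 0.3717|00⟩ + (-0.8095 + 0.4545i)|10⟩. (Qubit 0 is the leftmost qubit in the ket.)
0.3717|00⟩ + (-0.8095 + 0.4545i)|11⟩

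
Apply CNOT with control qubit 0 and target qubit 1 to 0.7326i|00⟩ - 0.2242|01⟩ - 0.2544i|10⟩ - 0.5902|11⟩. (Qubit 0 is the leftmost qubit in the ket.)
0.7326i|00⟩ - 0.2242|01⟩ - 0.5902|10⟩ - 0.2544i|11⟩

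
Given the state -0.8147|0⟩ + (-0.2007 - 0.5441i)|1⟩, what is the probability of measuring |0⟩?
0.6637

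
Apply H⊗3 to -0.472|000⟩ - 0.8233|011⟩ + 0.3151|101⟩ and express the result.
-0.3466|000⟩ + 0.0128|001⟩ + 0.2356|010⟩ - 0.5694|011⟩ - 0.5694|100⟩ + 0.2356|101⟩ + 0.0128|110⟩ - 0.3466|111⟩

H⊗3 gives amp(|y⟩) = (1/2√2) Σ_x (−1)^(x·y) amp(|x⟩), where x·y is the number of positions in which both x and y have a 1.
|000⟩: (-0.472 - 0.8233 + 0.3151)/(2√2) = -0.3466
|001⟩: (-0.472 + 0.8233 - 0.3151)/(2√2) = 0.0128
|010⟩: (-0.472 + 0.8233 + 0.3151)/(2√2) = 0.2356
|011⟩: (-0.472 - 0.8233 - 0.3151)/(2√2) = -0.5694
|100⟩: (-0.472 - 0.8233 - 0.3151)/(2√2) = -0.5694
|101⟩: (-0.472 + 0.8233 + 0.3151)/(2√2) = 0.2356
|110⟩: (-0.472 + 0.8233 - 0.3151)/(2√2) = 0.0128
|111⟩: (-0.472 - 0.8233 + 0.3151)/(2√2) = -0.3466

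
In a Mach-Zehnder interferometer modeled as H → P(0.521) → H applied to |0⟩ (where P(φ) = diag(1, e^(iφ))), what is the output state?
(0.9337 + 0.2489i)|0⟩ + (0.06634 - 0.2489i)|1⟩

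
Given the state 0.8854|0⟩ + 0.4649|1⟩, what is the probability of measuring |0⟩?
0.7839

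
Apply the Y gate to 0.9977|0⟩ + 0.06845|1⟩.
-0.06845i|0⟩ + 0.9977i|1⟩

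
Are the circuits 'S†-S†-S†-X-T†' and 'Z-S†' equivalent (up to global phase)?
No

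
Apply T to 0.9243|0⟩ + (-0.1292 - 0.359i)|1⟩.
0.9243|0⟩ + (0.1625 - 0.3452i)|1⟩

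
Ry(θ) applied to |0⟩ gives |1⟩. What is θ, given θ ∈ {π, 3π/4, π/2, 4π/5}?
π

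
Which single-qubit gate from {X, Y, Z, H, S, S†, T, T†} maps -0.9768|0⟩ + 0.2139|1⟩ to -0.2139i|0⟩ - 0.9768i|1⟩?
Y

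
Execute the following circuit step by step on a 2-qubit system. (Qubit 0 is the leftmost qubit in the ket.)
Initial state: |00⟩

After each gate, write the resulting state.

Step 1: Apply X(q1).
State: |01⟩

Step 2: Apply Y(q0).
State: i|11⟩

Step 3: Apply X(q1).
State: i|10⟩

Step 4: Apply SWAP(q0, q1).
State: i|01⟩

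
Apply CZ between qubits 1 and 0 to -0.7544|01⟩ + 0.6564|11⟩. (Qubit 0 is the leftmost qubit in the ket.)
-0.7544|01⟩ - 0.6564|11⟩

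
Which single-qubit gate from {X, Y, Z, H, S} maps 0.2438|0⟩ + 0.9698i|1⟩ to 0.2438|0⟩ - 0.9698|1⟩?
S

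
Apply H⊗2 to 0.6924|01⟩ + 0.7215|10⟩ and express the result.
0.707|00⟩ + 0.01455|01⟩ - 0.01455|10⟩ - 0.707|11⟩

H⊗2 gives amp(|y⟩) = (1/2) Σ_x (−1)^(x·y) amp(|x⟩), where x·y is the number of positions in which both x and y have a 1.
|00⟩: (0.6924 + 0.7215)/2 = 0.707
|01⟩: (-0.6924 + 0.7215)/2 = 0.01455
|10⟩: (0.6924 - 0.7215)/2 = -0.01455
|11⟩: (-0.6924 - 0.7215)/2 = -0.707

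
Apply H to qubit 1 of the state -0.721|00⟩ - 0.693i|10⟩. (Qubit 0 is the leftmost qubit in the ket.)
-0.5098|00⟩ - 0.5098|01⟩ - 0.49i|10⟩ - 0.49i|11⟩

H on qubit 1 mixes each pair of kets that differ only in qubit 1: amplitudes (a, b) of (|…0…⟩, |…1…⟩) become ((a + b)/√2, (a − b)/√2). Kets absent from the input have amplitude 0.
(|00⟩, |01⟩): (a, b) = (-0.721, 0) → (-0.5098, -0.5098)
(|10⟩, |11⟩): (a, b) = (-0.693i, 0) → (-0.49i, -0.49i)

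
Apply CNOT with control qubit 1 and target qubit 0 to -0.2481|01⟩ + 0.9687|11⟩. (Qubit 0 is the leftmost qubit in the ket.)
0.9687|01⟩ - 0.2481|11⟩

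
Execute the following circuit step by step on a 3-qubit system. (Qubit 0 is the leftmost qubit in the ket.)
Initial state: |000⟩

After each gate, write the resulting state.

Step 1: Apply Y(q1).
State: i|010⟩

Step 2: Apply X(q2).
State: i|011⟩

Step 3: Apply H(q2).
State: (1/√2)i|010⟩ - (1/√2)i|011⟩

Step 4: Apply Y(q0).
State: -1/√2|110⟩ + 1/√2|111⟩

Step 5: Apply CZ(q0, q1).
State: 1/√2|110⟩ - 1/√2|111⟩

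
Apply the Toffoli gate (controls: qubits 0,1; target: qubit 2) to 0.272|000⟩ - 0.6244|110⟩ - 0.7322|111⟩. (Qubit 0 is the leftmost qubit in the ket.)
0.272|000⟩ - 0.7322|110⟩ - 0.6244|111⟩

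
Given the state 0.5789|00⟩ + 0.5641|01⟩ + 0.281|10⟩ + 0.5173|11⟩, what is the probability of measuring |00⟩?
0.3351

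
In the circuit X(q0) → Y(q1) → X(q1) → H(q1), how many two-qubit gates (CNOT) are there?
0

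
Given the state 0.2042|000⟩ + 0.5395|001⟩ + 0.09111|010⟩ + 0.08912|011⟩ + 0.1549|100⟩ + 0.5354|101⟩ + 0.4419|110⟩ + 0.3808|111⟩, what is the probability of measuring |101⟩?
0.2867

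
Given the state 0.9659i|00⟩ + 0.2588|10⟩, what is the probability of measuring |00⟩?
0.933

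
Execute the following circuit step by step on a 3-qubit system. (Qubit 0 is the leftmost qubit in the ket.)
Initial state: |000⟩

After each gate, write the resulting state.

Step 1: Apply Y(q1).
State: i|010⟩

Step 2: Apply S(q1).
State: -|010⟩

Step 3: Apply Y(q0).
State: -i|110⟩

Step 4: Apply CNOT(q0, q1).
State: -i|100⟩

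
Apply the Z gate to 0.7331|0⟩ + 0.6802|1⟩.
0.7331|0⟩ - 0.6802|1⟩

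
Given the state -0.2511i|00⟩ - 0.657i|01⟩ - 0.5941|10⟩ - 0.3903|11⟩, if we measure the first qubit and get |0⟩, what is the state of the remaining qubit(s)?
-0.357i|0⟩ - 0.9341i|1⟩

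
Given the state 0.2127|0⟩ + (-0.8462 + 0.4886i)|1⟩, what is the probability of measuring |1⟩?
0.9548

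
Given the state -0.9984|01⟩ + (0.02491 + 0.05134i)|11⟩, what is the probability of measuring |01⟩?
0.9968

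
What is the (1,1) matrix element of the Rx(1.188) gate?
0.8287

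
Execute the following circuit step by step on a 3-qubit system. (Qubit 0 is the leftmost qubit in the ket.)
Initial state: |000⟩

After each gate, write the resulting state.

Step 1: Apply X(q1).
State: |010⟩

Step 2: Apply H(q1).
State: 1/√2|000⟩ - 1/√2|010⟩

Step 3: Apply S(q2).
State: 1/√2|000⟩ - 1/√2|010⟩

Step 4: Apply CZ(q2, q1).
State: 1/√2|000⟩ - 1/√2|010⟩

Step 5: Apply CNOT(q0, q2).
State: 1/√2|000⟩ - 1/√2|010⟩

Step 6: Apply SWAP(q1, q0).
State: 1/√2|000⟩ - 1/√2|100⟩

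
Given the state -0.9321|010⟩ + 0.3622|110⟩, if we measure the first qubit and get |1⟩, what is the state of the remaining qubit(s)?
|10⟩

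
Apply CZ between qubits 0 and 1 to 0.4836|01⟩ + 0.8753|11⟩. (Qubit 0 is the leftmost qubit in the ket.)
0.4836|01⟩ - 0.8753|11⟩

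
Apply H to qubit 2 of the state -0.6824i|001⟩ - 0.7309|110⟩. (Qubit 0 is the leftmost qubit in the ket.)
-0.4825i|000⟩ + 0.4825i|001⟩ - 0.5168|110⟩ - 0.5168|111⟩

H on qubit 2 mixes each pair of kets that differ only in qubit 2: amplitudes (a, b) of (|…0…⟩, |…1…⟩) become ((a + b)/√2, (a − b)/√2). Kets absent from the input have amplitude 0.
(|000⟩, |001⟩): (a, b) = (0, -0.6824i) → (-0.4825i, 0.4825i)
(|110⟩, |111⟩): (a, b) = (-0.7309, 0) → (-0.5168, -0.5168)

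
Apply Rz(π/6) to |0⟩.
(0.9659 - 0.2588i)|0⟩

Rz(π/6) = [[e^(−iθ/2), 0], [0, e^(iθ/2)]] with e^(±iθ/2) = cos(θ/2) ± i·sin(θ/2); θ = π/6, cos(θ/2) ≈ 0.965926, sin(θ/2) ≈ 0.258819.
With a = amp(|0⟩) = 1 and b = amp(|1⟩) = 0:
new amp(|0⟩) = (0.965926 - 0.258819i)·a = (0.9659 - 0.2588i)
new amp(|1⟩) = (0.965926 + 0.258819i)·b = 0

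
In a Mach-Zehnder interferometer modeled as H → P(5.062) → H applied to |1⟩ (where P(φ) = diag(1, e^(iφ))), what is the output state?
(0.3287 + 0.4698i)|0⟩ + (0.6713 - 0.4698i)|1⟩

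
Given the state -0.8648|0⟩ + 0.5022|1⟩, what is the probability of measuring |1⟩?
0.2522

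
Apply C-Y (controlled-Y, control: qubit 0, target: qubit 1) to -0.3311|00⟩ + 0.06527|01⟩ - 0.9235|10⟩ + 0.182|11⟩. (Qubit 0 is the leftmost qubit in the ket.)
-0.3311|00⟩ + 0.06527|01⟩ - 0.182i|10⟩ - 0.9235i|11⟩

C-Y leaves the control-|0⟩ kets |00⟩, |01⟩ unchanged and applies Y to qubit 1 on the control-|1⟩ pair (|10⟩, |11⟩).
Y = [[0, -i], [i, 0]].
With a = amp(|10⟩) = -0.9235 and b = amp(|11⟩) = 0.182:
new amp(|10⟩) = (-i)·b = -0.182i
new amp(|11⟩) = (i)·a = -0.9235i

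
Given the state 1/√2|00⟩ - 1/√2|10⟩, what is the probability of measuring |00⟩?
1/2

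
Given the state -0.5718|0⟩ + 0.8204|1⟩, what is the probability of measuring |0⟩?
0.327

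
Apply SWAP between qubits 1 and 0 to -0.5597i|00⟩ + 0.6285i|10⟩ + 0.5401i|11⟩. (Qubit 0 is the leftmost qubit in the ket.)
-0.5597i|00⟩ + 0.6285i|01⟩ + 0.5401i|11⟩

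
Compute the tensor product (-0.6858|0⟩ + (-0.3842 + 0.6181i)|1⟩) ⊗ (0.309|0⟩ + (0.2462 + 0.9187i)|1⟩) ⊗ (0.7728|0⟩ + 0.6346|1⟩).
-0.1638|000⟩ - 0.1345|001⟩ + (-0.1305 - 0.4869i)|010⟩ + (-0.1071 - 0.3998i)|011⟩ + (-0.09175 + 0.1476i)|100⟩ + (-0.07534 + 0.1212i)|101⟩ + (-0.5119 - 0.1552i)|110⟩ + (-0.4204 - 0.1274i)|111⟩

amp(|b₁b₂…⟩) = product of the factor amplitudes for bits b₁, b₂, …; only kets whose every factor amplitude is nonzero survive.
|000⟩: (-0.6858)(0.309)(0.7728) = -0.1638
|001⟩: (-0.6858)(0.309)(0.6346) = -0.1345
|010⟩: (-0.6858)(0.2462 + 0.9187i)(0.7728) = (-0.1305 - 0.4869i)
|011⟩: (-0.6858)(0.2462 + 0.9187i)(0.6346) = (-0.1071 - 0.3998i)
|100⟩: (-0.3842 + 0.6181i)(0.309)(0.7728) = (-0.09175 + 0.1476i)
|101⟩: (-0.3842 + 0.6181i)(0.309)(0.6346) = (-0.07534 + 0.1212i)
|110⟩: (-0.3842 + 0.6181i)(0.2462 + 0.9187i)(0.7728) = (-0.5119 - 0.1552i)
|111⟩: (-0.3842 + 0.6181i)(0.2462 + 0.9187i)(0.6346) = (-0.4204 - 0.1274i)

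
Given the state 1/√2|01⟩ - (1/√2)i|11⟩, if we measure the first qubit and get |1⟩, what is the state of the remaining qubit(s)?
-i|1⟩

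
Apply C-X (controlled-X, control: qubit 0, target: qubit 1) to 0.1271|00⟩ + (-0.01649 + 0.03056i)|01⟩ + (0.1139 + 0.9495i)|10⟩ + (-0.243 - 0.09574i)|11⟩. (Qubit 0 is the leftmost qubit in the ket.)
0.1271|00⟩ + (-0.01649 + 0.03056i)|01⟩ + (-0.243 - 0.09574i)|10⟩ + (0.1139 + 0.9495i)|11⟩

C-X leaves the control-|0⟩ kets |00⟩, |01⟩ unchanged and applies X to qubit 1 on the control-|1⟩ pair (|10⟩, |11⟩).
X = [[0, 1], [1, 0]].
With a = amp(|10⟩) = (0.1139 + 0.9495i) and b = amp(|11⟩) = (-0.243 - 0.09574i):
new amp(|10⟩) = (1)·b = (-0.243 - 0.09574i)
new amp(|11⟩) = (1)·a = (0.1139 + 0.9495i)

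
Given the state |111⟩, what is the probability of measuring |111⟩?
1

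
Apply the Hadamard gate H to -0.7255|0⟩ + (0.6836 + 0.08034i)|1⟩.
(-0.02963 + 0.05681i)|0⟩ + (-0.9964 - 0.05681i)|1⟩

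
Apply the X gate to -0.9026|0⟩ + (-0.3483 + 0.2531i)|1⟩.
(-0.3483 + 0.2531i)|0⟩ - 0.9026|1⟩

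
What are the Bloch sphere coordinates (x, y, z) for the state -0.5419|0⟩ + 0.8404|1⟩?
(-0.9108, 0, -0.4126)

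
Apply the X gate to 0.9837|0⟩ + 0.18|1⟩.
0.18|0⟩ + 0.9837|1⟩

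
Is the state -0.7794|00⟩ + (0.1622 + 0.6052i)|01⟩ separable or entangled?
Separable

Writing the state as a|00⟩ + b|01⟩ + c|10⟩ + d|11⟩, it is a product state iff ad − bc = 0.
Here (a, b, c, d) = (-0.7794, (0.1622 + 0.6052i), 0, 0): ad − bc = (-0.7794)(0) − (0.1622 + 0.6052i)(0) = 0, so the state is separable.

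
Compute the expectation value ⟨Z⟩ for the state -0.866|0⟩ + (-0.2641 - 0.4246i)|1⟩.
0.4999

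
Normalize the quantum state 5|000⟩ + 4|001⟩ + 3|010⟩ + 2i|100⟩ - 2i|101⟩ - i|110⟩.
0.6509|000⟩ + 0.5208|001⟩ + 0.3906|010⟩ + 0.2604i|100⟩ - 0.2604i|101⟩ - 0.1302i|110⟩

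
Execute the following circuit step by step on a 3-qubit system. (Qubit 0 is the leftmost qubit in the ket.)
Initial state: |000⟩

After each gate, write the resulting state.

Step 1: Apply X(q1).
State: |010⟩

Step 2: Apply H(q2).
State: 1/√2|010⟩ + 1/√2|011⟩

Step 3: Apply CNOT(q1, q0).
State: 1/√2|110⟩ + 1/√2|111⟩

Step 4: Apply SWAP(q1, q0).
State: 1/√2|110⟩ + 1/√2|111⟩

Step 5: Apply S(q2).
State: 1/√2|110⟩ + (1/√2)i|111⟩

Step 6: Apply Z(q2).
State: 1/√2|110⟩ - (1/√2)i|111⟩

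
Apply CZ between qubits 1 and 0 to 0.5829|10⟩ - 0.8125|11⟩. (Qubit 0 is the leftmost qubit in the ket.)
0.5829|10⟩ + 0.8125|11⟩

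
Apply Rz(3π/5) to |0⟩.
(0.5878 - 0.809i)|0⟩

Rz(3π/5) = [[e^(−iθ/2), 0], [0, e^(iθ/2)]] with e^(±iθ/2) = cos(θ/2) ± i·sin(θ/2); θ = 3π/5, cos(θ/2) ≈ 0.587785, sin(θ/2) ≈ 0.809017.
With a = amp(|0⟩) = 1 and b = amp(|1⟩) = 0:
new amp(|0⟩) = (0.587785 - 0.809017i)·a = (0.5878 - 0.809i)
new amp(|1⟩) = (0.587785 + 0.809017i)·b = 0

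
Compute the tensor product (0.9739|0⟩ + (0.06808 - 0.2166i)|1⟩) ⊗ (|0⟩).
0.9739|00⟩ + (0.06808 - 0.2166i)|10⟩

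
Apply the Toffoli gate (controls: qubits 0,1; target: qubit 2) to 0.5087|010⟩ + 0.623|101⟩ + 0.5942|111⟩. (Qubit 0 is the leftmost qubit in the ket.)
0.5087|010⟩ + 0.623|101⟩ + 0.5942|110⟩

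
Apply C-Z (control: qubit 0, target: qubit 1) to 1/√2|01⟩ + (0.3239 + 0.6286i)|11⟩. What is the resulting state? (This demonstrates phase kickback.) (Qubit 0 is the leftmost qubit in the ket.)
1/√2|01⟩ + (-0.3239 - 0.6286i)|11⟩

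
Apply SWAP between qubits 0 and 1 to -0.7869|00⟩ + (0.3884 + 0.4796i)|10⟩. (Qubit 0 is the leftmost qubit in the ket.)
-0.7869|00⟩ + (0.3884 + 0.4796i)|01⟩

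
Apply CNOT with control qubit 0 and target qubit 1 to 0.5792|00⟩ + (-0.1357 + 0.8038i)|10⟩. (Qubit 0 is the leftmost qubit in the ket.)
0.5792|00⟩ + (-0.1357 + 0.8038i)|11⟩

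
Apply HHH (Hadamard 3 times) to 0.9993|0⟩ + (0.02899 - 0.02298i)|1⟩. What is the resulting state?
(0.7271 - 0.01625i)|0⟩ + (0.6861 + 0.01625i)|1⟩

H² = I, so H^3 = H: a single Hadamard. With (a, b) = (0.9993, (0.02899 - 0.02298i)), H gives ((a + b)/√2, (a − b)/√2) = ((0.7271 - 0.01625i), (0.6861 + 0.01625i)).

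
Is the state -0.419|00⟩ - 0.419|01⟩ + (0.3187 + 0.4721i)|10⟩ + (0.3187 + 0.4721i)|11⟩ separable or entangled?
Separable

Writing the state as a|00⟩ + b|01⟩ + c|10⟩ + d|11⟩, it is a product state iff ad − bc = 0.
Here (a, b, c, d) = (-0.419, -0.419, (0.3187 + 0.4721i), (0.3187 + 0.4721i)): ad − bc = (-0.419)(0.3187 + 0.4721i) − (-0.419)(0.3187 + 0.4721i) = 0, so the state is separable.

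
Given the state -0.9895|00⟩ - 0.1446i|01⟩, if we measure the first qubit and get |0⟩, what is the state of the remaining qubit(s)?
-0.9895|0⟩ - 0.1446i|1⟩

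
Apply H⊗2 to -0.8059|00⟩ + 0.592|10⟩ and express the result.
-0.107|00⟩ - 0.107|01⟩ - 0.699|10⟩ - 0.699|11⟩

H⊗2 gives amp(|y⟩) = (1/2) Σ_x (−1)^(x·y) amp(|x⟩), where x·y is the number of positions in which both x and y have a 1.
|00⟩: (-0.8059 + 0.592)/2 = -0.107
|01⟩: (-0.8059 + 0.592)/2 = -0.107
|10⟩: (-0.8059 - 0.592)/2 = -0.699
|11⟩: (-0.8059 - 0.592)/2 = -0.699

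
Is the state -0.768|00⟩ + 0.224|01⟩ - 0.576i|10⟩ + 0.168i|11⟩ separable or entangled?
Separable

Writing the state as a|00⟩ + b|01⟩ + c|10⟩ + d|11⟩, it is a product state iff ad − bc = 0.
Here (a, b, c, d) = (-0.768, 0.224, -0.576i, 0.168i): ad − bc = (-0.768)(0.168i) − (0.224)(-0.576i) = 0, so the state is separable.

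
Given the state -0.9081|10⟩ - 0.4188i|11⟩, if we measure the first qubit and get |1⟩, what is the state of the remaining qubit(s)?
-0.9081|0⟩ - 0.4188i|1⟩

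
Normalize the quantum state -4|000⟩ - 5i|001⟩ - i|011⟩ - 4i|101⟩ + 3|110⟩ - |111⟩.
-0.4851|000⟩ - 0.6063i|001⟩ - 0.1213i|011⟩ - 0.4851i|101⟩ + 0.3638|110⟩ - 0.1213|111⟩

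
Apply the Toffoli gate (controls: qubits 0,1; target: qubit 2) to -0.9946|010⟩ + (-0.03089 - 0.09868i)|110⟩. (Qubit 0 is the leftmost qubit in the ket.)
-0.9946|010⟩ + (-0.03089 - 0.09868i)|111⟩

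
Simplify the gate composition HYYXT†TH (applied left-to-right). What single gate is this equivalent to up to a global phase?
Z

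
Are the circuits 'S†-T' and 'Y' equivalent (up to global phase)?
No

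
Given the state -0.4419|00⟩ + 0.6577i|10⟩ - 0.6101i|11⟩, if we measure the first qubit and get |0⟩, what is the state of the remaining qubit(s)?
-|0⟩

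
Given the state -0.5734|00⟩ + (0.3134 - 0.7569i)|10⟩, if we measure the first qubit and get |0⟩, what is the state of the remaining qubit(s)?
-|0⟩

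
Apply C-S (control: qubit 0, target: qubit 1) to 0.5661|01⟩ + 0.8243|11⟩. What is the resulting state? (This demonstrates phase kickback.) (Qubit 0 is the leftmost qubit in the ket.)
0.5661|01⟩ + 0.8243i|11⟩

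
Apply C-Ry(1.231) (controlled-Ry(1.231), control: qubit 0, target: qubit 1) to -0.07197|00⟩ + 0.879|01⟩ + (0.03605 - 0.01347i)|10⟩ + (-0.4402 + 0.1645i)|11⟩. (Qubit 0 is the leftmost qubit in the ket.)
-0.07197|00⟩ + 0.879|01⟩ + (0.2836 - 0.106i)|10⟩ + (-0.3386 + 0.1265i)|11⟩

C-Ry(1.231) leaves the control-|0⟩ kets |00⟩, |01⟩ unchanged and applies Ry(1.231) to qubit 1 on the control-|1⟩ pair (|10⟩, |11⟩).
Ry(1.231) = [[cos(θ/2), −sin(θ/2)], [sin(θ/2), cos(θ/2)]]; θ = 1.231, cos(θ/2) ≈ 0.816485, sin(θ/2) ≈ 0.577367.
With a = amp(|10⟩) = (0.03605 - 0.01347i) and b = amp(|11⟩) = (-0.4402 + 0.1645i):
new amp(|10⟩) = (0.816485)·a + (-0.577367)·b = (0.2836 - 0.106i)
new amp(|11⟩) = (0.577367)·a + (0.816485)·b = (-0.3386 + 0.1265i)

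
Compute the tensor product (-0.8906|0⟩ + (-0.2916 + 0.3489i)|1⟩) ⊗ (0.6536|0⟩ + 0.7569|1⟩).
-0.5821|00⟩ - 0.6741|01⟩ + (-0.1906 + 0.228i)|10⟩ + (-0.2207 + 0.2641i)|11⟩

amp(|b₁b₂…⟩) = product of the factor amplitudes for bits b₁, b₂, …; only kets whose every factor amplitude is nonzero survive.
|00⟩: (-0.8906)(0.6536) = -0.5821
|01⟩: (-0.8906)(0.7569) = -0.6741
|10⟩: (-0.2916 + 0.3489i)(0.6536) = (-0.1906 + 0.228i)
|11⟩: (-0.2916 + 0.3489i)(0.7569) = (-0.2207 + 0.2641i)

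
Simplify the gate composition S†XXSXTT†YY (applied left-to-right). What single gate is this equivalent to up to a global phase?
X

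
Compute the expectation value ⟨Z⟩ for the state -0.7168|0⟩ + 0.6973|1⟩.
0.02757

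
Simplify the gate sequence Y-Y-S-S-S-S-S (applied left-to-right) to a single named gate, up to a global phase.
S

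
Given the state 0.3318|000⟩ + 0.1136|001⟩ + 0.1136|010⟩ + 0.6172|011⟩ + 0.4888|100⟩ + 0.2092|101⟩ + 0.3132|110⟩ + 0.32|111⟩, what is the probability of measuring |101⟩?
0.04376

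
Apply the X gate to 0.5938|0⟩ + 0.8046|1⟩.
0.8046|0⟩ + 0.5938|1⟩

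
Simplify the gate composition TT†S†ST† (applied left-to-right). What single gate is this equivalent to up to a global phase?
T†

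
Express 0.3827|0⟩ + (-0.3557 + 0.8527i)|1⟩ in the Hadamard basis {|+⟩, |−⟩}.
(0.01909 + 0.6029i)|+⟩ + (0.5221 - 0.6029i)|−⟩

With |ψ⟩ = α|0⟩ + β|1⟩, the Hadamard-basis coefficients are ⟨+|ψ⟩ = (α + β)/√2 and ⟨−|ψ⟩ = (α − β)/√2.
Here α = 0.3827, β = (-0.3557 + 0.8527i): (α + β)/√2 = (0.01909 + 0.6029i), (α − β)/√2 = (0.5221 - 0.6029i).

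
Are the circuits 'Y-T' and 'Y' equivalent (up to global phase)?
No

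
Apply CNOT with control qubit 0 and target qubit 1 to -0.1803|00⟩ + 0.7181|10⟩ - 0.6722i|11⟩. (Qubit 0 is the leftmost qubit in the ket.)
-0.1803|00⟩ - 0.6722i|10⟩ + 0.7181|11⟩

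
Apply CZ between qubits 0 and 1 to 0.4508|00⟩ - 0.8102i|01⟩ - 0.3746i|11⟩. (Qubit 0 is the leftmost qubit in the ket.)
0.4508|00⟩ - 0.8102i|01⟩ + 0.3746i|11⟩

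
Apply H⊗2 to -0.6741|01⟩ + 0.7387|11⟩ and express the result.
0.0323|00⟩ - 0.0323|01⟩ - 0.7064|10⟩ + 0.7064|11⟩

H⊗2 gives amp(|y⟩) = (1/2) Σ_x (−1)^(x·y) amp(|x⟩), where x·y is the number of positions in which both x and y have a 1.
|00⟩: (-0.6741 + 0.7387)/2 = 0.0323
|01⟩: (0.6741 - 0.7387)/2 = -0.0323
|10⟩: (-0.6741 - 0.7387)/2 = -0.7064
|11⟩: (0.6741 + 0.7387)/2 = 0.7064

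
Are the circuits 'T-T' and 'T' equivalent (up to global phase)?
No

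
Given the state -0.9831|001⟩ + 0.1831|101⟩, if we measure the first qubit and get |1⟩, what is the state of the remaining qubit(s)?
|01⟩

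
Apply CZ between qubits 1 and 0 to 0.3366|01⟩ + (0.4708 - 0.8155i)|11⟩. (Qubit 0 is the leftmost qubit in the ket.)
0.3366|01⟩ + (-0.4708 + 0.8155i)|11⟩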